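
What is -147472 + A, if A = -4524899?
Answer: -4672371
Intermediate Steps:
-147472 + A = -147472 - 4524899 = -4672371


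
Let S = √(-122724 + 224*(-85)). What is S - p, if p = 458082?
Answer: -458082 + 2*I*√35441 ≈ -4.5808e+5 + 376.52*I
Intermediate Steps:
S = 2*I*√35441 (S = √(-122724 - 19040) = √(-141764) = 2*I*√35441 ≈ 376.52*I)
S - p = 2*I*√35441 - 1*458082 = 2*I*√35441 - 458082 = -458082 + 2*I*√35441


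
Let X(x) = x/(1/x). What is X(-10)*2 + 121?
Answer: 321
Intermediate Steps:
X(x) = x² (X(x) = x*x = x²)
X(-10)*2 + 121 = (-10)²*2 + 121 = 100*2 + 121 = 200 + 121 = 321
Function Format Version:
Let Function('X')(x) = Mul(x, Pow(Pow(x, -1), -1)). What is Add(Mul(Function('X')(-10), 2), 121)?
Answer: 321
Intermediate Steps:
Function('X')(x) = Pow(x, 2) (Function('X')(x) = Mul(x, x) = Pow(x, 2))
Add(Mul(Function('X')(-10), 2), 121) = Add(Mul(Pow(-10, 2), 2), 121) = Add(Mul(100, 2), 121) = Add(200, 121) = 321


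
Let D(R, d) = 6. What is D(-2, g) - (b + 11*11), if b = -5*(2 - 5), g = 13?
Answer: -130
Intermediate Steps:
b = 15 (b = -5*(-3) = 15)
D(-2, g) - (b + 11*11) = 6 - (15 + 11*11) = 6 - (15 + 121) = 6 - 1*136 = 6 - 136 = -130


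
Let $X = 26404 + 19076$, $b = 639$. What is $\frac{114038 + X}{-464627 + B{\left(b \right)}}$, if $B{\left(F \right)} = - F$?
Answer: $- \frac{79759}{232633} \approx -0.34285$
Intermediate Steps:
$X = 45480$
$\frac{114038 + X}{-464627 + B{\left(b \right)}} = \frac{114038 + 45480}{-464627 - 639} = \frac{159518}{-464627 - 639} = \frac{159518}{-465266} = 159518 \left(- \frac{1}{465266}\right) = - \frac{79759}{232633}$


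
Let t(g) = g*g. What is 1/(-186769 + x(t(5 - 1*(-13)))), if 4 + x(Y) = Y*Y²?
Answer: 1/33825451 ≈ 2.9564e-8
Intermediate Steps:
t(g) = g²
x(Y) = -4 + Y³ (x(Y) = -4 + Y*Y² = -4 + Y³)
1/(-186769 + x(t(5 - 1*(-13)))) = 1/(-186769 + (-4 + ((5 - 1*(-13))²)³)) = 1/(-186769 + (-4 + ((5 + 13)²)³)) = 1/(-186769 + (-4 + (18²)³)) = 1/(-186769 + (-4 + 324³)) = 1/(-186769 + (-4 + 34012224)) = 1/(-186769 + 34012220) = 1/33825451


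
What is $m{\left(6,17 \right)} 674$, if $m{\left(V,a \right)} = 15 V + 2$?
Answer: $62008$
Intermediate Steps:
$m{\left(V,a \right)} = 2 + 15 V$
$m{\left(6,17 \right)} 674 = \left(2 + 15 \cdot 6\right) 674 = \left(2 + 90\right) 674 = 92 \cdot 674 = 62008$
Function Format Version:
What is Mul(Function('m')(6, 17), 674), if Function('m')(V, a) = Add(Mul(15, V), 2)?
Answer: 62008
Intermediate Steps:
Function('m')(V, a) = Add(2, Mul(15, V))
Mul(Function('m')(6, 17), 674) = Mul(Add(2, Mul(15, 6)), 674) = Mul(Add(2, 90), 674) = Mul(92, 674) = 62008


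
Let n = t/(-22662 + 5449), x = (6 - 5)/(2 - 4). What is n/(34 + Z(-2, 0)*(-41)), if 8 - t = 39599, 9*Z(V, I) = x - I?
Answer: 712638/11240089 ≈ 0.063401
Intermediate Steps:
x = -½ (x = 1/(-2) = 1*(-½) = -½ ≈ -0.50000)
Z(V, I) = -1/18 - I/9 (Z(V, I) = (-½ - I)/9 = -1/18 - I/9)
t = -39591 (t = 8 - 1*39599 = 8 - 39599 = -39591)
n = 39591/17213 (n = -39591/(-22662 + 5449) = -39591/(-17213) = -39591*(-1/17213) = 39591/17213 ≈ 2.3001)
n/(34 + Z(-2, 0)*(-41)) = 39591/(17213*(34 + (-1/18 - ⅑*0)*(-41))) = 39591/(17213*(34 + (-1/18 + 0)*(-41))) = 39591/(17213*(34 - 1/18*(-41))) = 39591/(17213*(34 + 41/18)) = 39591/(17213*(653/18)) = (39591/17213)*(18/653) = 712638/11240089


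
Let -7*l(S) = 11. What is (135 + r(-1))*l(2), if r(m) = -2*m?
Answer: -1507/7 ≈ -215.29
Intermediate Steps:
l(S) = -11/7 (l(S) = -⅐*11 = -11/7)
(135 + r(-1))*l(2) = (135 - 2*(-1))*(-11/7) = (135 + 2)*(-11/7) = 137*(-11/7) = -1507/7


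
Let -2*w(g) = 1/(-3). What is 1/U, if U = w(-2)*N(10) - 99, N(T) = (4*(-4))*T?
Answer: -3/377 ≈ -0.0079576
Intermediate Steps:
w(g) = ⅙ (w(g) = -½/(-3) = -½*(-⅓) = ⅙)
N(T) = -16*T
U = -377/3 (U = (-16*10)/6 - 99 = (⅙)*(-160) - 99 = -80/3 - 99 = -377/3 ≈ -125.67)
1/U = 1/(-377/3) = -3/377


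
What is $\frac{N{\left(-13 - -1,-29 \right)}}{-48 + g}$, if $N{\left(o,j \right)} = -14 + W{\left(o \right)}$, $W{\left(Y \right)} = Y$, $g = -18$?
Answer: $\frac{13}{33} \approx 0.39394$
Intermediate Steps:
$N{\left(o,j \right)} = -14 + o$
$\frac{N{\left(-13 - -1,-29 \right)}}{-48 + g} = \frac{-14 - 12}{-48 - 18} = \frac{-14 + \left(-13 + 1\right)}{-66} = - \frac{-14 - 12}{66} = \left(- \frac{1}{66}\right) \left(-26\right) = \frac{13}{33}$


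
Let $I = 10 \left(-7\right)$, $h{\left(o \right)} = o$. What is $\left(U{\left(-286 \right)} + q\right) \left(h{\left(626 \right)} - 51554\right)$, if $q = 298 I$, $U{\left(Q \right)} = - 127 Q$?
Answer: $-787448736$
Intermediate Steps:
$I = -70$
$q = -20860$ ($q = 298 \left(-70\right) = -20860$)
$\left(U{\left(-286 \right)} + q\right) \left(h{\left(626 \right)} - 51554\right) = \left(\left(-127\right) \left(-286\right) - 20860\right) \left(626 - 51554\right) = \left(36322 - 20860\right) \left(-50928\right) = 15462 \left(-50928\right) = -787448736$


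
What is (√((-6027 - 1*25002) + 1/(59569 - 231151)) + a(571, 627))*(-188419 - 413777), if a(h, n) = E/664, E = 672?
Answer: -50584464/83 - 100366*I*√913505635714578/28597 ≈ -6.0945e+5 - 1.0608e+8*I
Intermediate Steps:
a(h, n) = 84/83 (a(h, n) = 672/664 = 672*(1/664) = 84/83)
(√((-6027 - 1*25002) + 1/(59569 - 231151)) + a(571, 627))*(-188419 - 413777) = (√((-6027 - 1*25002) + 1/(59569 - 231151)) + 84/83)*(-188419 - 413777) = (√((-6027 - 25002) + 1/(-171582)) + 84/83)*(-602196) = (√(-31029 - 1/171582) + 84/83)*(-602196) = (√(-5324017879/171582) + 84/83)*(-602196) = (I*√913505635714578/171582 + 84/83)*(-602196) = (84/83 + I*√913505635714578/171582)*(-602196) = -50584464/83 - 100366*I*√913505635714578/28597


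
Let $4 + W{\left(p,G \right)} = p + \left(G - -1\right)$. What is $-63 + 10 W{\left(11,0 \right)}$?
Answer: $17$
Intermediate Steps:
$W{\left(p,G \right)} = -3 + G + p$ ($W{\left(p,G \right)} = -4 + \left(p + \left(G - -1\right)\right) = -4 + \left(p + \left(G + 1\right)\right) = -4 + \left(p + \left(1 + G\right)\right) = -4 + \left(1 + G + p\right) = -3 + G + p$)
$-63 + 10 W{\left(11,0 \right)} = -63 + 10 \left(-3 + 0 + 11\right) = -63 + 10 \cdot 8 = -63 + 80 = 17$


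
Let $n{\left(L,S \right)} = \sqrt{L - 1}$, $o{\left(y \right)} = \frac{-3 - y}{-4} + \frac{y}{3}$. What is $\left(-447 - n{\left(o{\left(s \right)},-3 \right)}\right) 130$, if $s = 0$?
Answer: $-58110 - 65 i \approx -58110.0 - 65.0 i$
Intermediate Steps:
$o{\left(y \right)} = \frac{3}{4} + \frac{7 y}{12}$ ($o{\left(y \right)} = \left(-3 - y\right) \left(- \frac{1}{4}\right) + y \frac{1}{3} = \left(\frac{3}{4} + \frac{y}{4}\right) + \frac{y}{3} = \frac{3}{4} + \frac{7 y}{12}$)
$n{\left(L,S \right)} = \sqrt{-1 + L}$
$\left(-447 - n{\left(o{\left(s \right)},-3 \right)}\right) 130 = \left(-447 - \sqrt{-1 + \left(\frac{3}{4} + \frac{7}{12} \cdot 0\right)}\right) 130 = \left(-447 - \sqrt{-1 + \left(\frac{3}{4} + 0\right)}\right) 130 = \left(-447 - \sqrt{-1 + \frac{3}{4}}\right) 130 = \left(-447 - \sqrt{- \frac{1}{4}}\right) 130 = \left(-447 - \frac{i}{2}\right) 130 = -58110 - 65 i$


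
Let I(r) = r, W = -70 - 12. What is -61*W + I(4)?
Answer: 5006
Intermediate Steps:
W = -82
-61*W + I(4) = -61*(-82) + 4 = 5002 + 4 = 5006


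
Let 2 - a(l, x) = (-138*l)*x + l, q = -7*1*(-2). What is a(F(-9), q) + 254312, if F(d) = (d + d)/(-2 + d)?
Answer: 2832212/11 ≈ 2.5747e+5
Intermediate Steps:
F(d) = 2*d/(-2 + d) (F(d) = (2*d)/(-2 + d) = 2*d/(-2 + d))
q = 14 (q = -7*(-2) = 14)
a(l, x) = 2 - l + 138*l*x (a(l, x) = 2 - ((-138*l)*x + l) = 2 - (-138*l*x + l) = 2 - (l - 138*l*x) = 2 + (-l + 138*l*x) = 2 - l + 138*l*x)
a(F(-9), q) + 254312 = (2 - 2*(-9)/(-2 - 9) + 138*(2*(-9)/(-2 - 9))*14) + 254312 = (2 - 2*(-9)/(-11) + 138*(2*(-9)/(-11))*14) + 254312 = (2 - 2*(-9)*(-1)/11 + 138*(2*(-9)*(-1/11))*14) + 254312 = (2 - 1*18/11 + 138*(18/11)*14) + 254312 = (2 - 18/11 + 34776/11) + 254312 = 34780/11 + 254312 = 2832212/11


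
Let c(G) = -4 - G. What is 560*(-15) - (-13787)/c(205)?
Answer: -1769387/209 ≈ -8466.0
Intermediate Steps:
560*(-15) - (-13787)/c(205) = 560*(-15) - (-13787)/(-4 - 1*205) = -8400 - (-13787)/(-4 - 205) = -8400 - (-13787)/(-209) = -8400 - (-13787)*(-1)/209 = -8400 - 1*13787/209 = -8400 - 13787/209 = -1769387/209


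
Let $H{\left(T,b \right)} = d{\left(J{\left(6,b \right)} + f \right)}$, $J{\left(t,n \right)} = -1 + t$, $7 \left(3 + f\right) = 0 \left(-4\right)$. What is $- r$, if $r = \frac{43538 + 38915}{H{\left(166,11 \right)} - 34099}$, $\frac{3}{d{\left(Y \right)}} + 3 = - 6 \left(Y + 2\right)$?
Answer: $\frac{742077}{306892} \approx 2.418$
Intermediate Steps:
$f = -3$ ($f = -3 + \frac{0 \left(-4\right)}{7} = -3 + \frac{1}{7} \cdot 0 = -3 + 0 = -3$)
$d{\left(Y \right)} = \frac{3}{-15 - 6 Y}$ ($d{\left(Y \right)} = \frac{3}{-3 - 6 \left(Y + 2\right)} = \frac{3}{-3 - 6 \left(2 + Y\right)} = \frac{3}{-3 - \left(12 + 6 Y\right)} = \frac{3}{-15 - 6 Y}$)
$H{\left(T,b \right)} = - \frac{1}{9}$ ($H{\left(T,b \right)} = - \frac{1}{5 + 2 \left(\left(-1 + 6\right) - 3\right)} = - \frac{1}{5 + 2 \left(5 - 3\right)} = - \frac{1}{5 + 2 \cdot 2} = - \frac{1}{5 + 4} = - \frac{1}{9}$)
$r = - \frac{742077}{306892}$ ($r = \frac{43538 + 38915}{- \frac{1}{9} - 34099} = \frac{82453}{- \frac{306892}{9}} = 82453 \left(- \frac{9}{306892}\right) = - \frac{742077}{306892} \approx -2.418$)
$- r = \left(-1\right) \left(- \frac{742077}{306892}\right) = \frac{742077}{306892}$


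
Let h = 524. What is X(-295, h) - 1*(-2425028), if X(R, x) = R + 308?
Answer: 2425041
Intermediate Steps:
X(R, x) = 308 + R
X(-295, h) - 1*(-2425028) = (308 - 295) - 1*(-2425028) = 13 + 2425028 = 2425041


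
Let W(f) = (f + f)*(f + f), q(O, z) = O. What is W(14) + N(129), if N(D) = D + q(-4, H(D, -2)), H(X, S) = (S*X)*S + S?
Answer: 909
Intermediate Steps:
H(X, S) = S + X*S**2 (H(X, S) = X*S**2 + S = S + X*S**2)
W(f) = 4*f**2 (W(f) = (2*f)*(2*f) = 4*f**2)
N(D) = -4 + D (N(D) = D - 4 = -4 + D)
W(14) + N(129) = 4*14**2 + (-4 + 129) = 4*196 + 125 = 784 + 125 = 909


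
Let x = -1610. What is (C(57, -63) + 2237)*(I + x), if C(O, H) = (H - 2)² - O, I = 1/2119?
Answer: -21851227545/2119 ≈ -1.0312e+7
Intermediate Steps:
I = 1/2119 ≈ 0.00047192
C(O, H) = (-2 + H)² - O
(C(57, -63) + 2237)*(I + x) = (((-2 - 63)² - 1*57) + 2237)*(1/2119 - 1610) = (((-65)² - 57) + 2237)*(-3411589/2119) = ((4225 - 57) + 2237)*(-3411589/2119) = (4168 + 2237)*(-3411589/2119) = 6405*(-3411589/2119) = -21851227545/2119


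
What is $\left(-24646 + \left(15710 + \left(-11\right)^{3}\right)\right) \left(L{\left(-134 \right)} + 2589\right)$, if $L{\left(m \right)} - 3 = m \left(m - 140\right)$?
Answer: $-403575236$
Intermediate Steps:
$L{\left(m \right)} = 3 + m \left(-140 + m\right)$ ($L{\left(m \right)} = 3 + m \left(m - 140\right) = 3 + m \left(-140 + m\right)$)
$\left(-24646 + \left(15710 + \left(-11\right)^{3}\right)\right) \left(L{\left(-134 \right)} + 2589\right) = \left(-24646 + \left(15710 + \left(-11\right)^{3}\right)\right) \left(\left(3 + \left(-134\right)^{2} - -18760\right) + 2589\right) = \left(-24646 + \left(15710 - 1331\right)\right) \left(\left(3 + 17956 + 18760\right) + 2589\right) = \left(-24646 + 14379\right) \left(36719 + 2589\right) = \left(-10267\right) 39308 = -403575236$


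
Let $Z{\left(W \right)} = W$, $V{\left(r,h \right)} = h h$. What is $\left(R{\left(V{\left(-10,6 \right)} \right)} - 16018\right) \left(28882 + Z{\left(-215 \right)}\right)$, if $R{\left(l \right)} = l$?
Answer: $-458155994$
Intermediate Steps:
$V{\left(r,h \right)} = h^{2}$
$\left(R{\left(V{\left(-10,6 \right)} \right)} - 16018\right) \left(28882 + Z{\left(-215 \right)}\right) = \left(6^{2} - 16018\right) \left(28882 - 215\right) = \left(36 - 16018\right) 28667 = \left(-15982\right) 28667 = -458155994$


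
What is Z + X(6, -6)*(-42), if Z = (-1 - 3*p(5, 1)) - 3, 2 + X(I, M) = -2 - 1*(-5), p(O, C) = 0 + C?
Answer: -49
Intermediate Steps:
p(O, C) = C
X(I, M) = 1 (X(I, M) = -2 + (-2 - 1*(-5)) = -2 + (-2 + 5) = -2 + 3 = 1)
Z = -7 (Z = (-1 - 3*1) - 3 = (-1 - 3) - 3 = -4 - 3 = -7)
Z + X(6, -6)*(-42) = -7 + 1*(-42) = -7 - 42 = -49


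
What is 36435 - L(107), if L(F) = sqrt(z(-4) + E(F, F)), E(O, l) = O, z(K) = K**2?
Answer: 36435 - sqrt(123) ≈ 36424.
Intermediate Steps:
L(F) = sqrt(16 + F) (L(F) = sqrt((-4)**2 + F) = sqrt(16 + F))
36435 - L(107) = 36435 - sqrt(16 + 107) = 36435 - sqrt(123)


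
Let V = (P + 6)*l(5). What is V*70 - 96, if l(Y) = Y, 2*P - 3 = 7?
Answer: 3754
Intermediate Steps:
P = 5 (P = 3/2 + (½)*7 = 3/2 + 7/2 = 5)
V = 55 (V = (5 + 6)*5 = 11*5 = 55)
V*70 - 96 = 55*70 - 96 = 3850 - 96 = 3754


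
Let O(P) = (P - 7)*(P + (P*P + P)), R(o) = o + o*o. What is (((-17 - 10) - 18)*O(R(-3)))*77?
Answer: 166320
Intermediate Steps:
R(o) = o + o²
O(P) = (-7 + P)*(P² + 2*P) (O(P) = (-7 + P)*(P + (P² + P)) = (-7 + P)*(P + (P + P²)) = (-7 + P)*(P² + 2*P))
(((-17 - 10) - 18)*O(R(-3)))*77 = (((-17 - 10) - 18)*((-3*(1 - 3))*(-14 + (-3*(1 - 3))² - (-15)*(1 - 3))))*77 = ((-27 - 18)*((-3*(-2))*(-14 + (-3*(-2))² - (-15)*(-2))))*77 = -270*(-14 + 6² - 5*6)*77 = -270*(-14 + 36 - 30)*77 = -270*(-8)*77 = -45*(-48)*77 = 2160*77 = 166320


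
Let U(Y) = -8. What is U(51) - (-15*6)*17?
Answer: 1522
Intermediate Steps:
U(51) - (-15*6)*17 = -8 - (-15*6)*17 = -8 - (-90)*17 = -8 - 1*(-1530) = -8 + 1530 = 1522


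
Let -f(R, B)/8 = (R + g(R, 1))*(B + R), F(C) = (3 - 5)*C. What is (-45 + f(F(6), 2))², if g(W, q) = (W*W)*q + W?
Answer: 91298025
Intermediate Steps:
g(W, q) = W + q*W² (g(W, q) = W²*q + W = q*W² + W = W + q*W²)
F(C) = -2*C
f(R, B) = -8*(B + R)*(R + R*(1 + R)) (f(R, B) = -8*(R + R*(1 + R*1))*(B + R) = -8*(R + R*(1 + R))*(B + R) = -8*(B + R)*(R + R*(1 + R)))
(-45 + f(F(6), 2))² = (-45 + 8*(-2*6)*(-1*2 - (-2)*6 + (-2*6)*(-1 - (-2)*6) - 1*2*(1 - 2*6)))² = (-45 + 8*(-12)*(-2 - 1*(-12) - 12*(-1 - 1*(-12)) - 1*2*(1 - 12)))² = (-45 + 8*(-12)*(-2 + 12 - 12*(-1 + 12) - 1*2*(-11)))² = (-45 + 8*(-12)*(-2 + 12 - 12*11 + 22))² = (-45 + 8*(-12)*(-2 + 12 - 132 + 22))² = (-45 + 8*(-12)*(-100))² = (-45 + 9600)² = 9555² = 91298025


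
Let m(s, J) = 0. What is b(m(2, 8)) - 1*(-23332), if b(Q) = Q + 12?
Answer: 23344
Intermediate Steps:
b(Q) = 12 + Q
b(m(2, 8)) - 1*(-23332) = (12 + 0) - 1*(-23332) = 12 + 23332 = 23344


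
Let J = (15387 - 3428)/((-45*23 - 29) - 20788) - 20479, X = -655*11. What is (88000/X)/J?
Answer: 34963200/58624997777 ≈ 0.00059639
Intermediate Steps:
X = -7205
J = -447519067/21852 (J = 11959/((-1035 - 29) - 20788) - 20479 = 11959/(-1064 - 20788) - 20479 = 11959/(-21852) - 20479 = 11959*(-1/21852) - 20479 = -11959/21852 - 20479 = -447519067/21852 ≈ -20480.)
(88000/X)/J = (88000/(-7205))/(-447519067/21852) = (88000*(-1/7205))*(-21852/447519067) = -1600/131*(-21852/447519067) = 34963200/58624997777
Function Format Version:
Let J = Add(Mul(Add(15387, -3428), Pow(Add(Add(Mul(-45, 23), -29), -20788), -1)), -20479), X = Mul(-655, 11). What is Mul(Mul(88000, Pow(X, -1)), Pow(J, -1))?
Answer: Rational(34963200, 58624997777) ≈ 0.00059639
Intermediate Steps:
X = -7205
J = Rational(-447519067, 21852) (J = Add(Mul(11959, Pow(Add(Add(-1035, -29), -20788), -1)), -20479) = Add(Mul(11959, Pow(Add(-1064, -20788), -1)), -20479) = Add(Mul(11959, Pow(-21852, -1)), -20479) = Add(Mul(11959, Rational(-1, 21852)), -20479) = Add(Rational(-11959, 21852), -20479) = Rational(-447519067, 21852) ≈ -20480.)
Mul(Mul(88000, Pow(X, -1)), Pow(J, -1)) = Mul(Mul(88000, Pow(-7205, -1)), Pow(Rational(-447519067, 21852), -1)) = Mul(Mul(88000, Rational(-1, 7205)), Rational(-21852, 447519067)) = Mul(Rational(-1600, 131), Rational(-21852, 447519067)) = Rational(34963200, 58624997777)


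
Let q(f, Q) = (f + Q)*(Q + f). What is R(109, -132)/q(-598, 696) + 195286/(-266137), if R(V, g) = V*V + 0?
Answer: 1286446953/2555979748 ≈ 0.50331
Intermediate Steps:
R(V, g) = V² (R(V, g) = V² + 0 = V²)
q(f, Q) = (Q + f)² (q(f, Q) = (Q + f)*(Q + f) = (Q + f)²)
R(109, -132)/q(-598, 696) + 195286/(-266137) = 109²/((696 - 598)²) + 195286/(-266137) = 11881/(98²) + 195286*(-1/266137) = 11881/9604 - 195286/266137 = 1286446953/2555979748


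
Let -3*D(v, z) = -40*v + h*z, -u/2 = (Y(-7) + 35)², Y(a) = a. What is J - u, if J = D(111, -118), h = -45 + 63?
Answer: 3756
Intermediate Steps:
h = 18
u = -1568 (u = -2*(-7 + 35)² = -2*28² = -2*784 = -1568)
D(v, z) = -6*z + 40*v/3 (D(v, z) = -(-40*v + 18*z)/3 = -6*z + 40*v/3)
J = 2188 (J = -6*(-118) + (40/3)*111 = 708 + 1480 = 2188)
J - u = 2188 - 1*(-1568) = 2188 + 1568 = 3756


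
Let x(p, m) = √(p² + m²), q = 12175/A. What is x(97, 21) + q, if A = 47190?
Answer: 2435/9438 + 5*√394 ≈ 99.505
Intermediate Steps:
q = 2435/9438 (q = 12175/47190 = 12175*(1/47190) = 2435/9438 ≈ 0.25800)
x(p, m) = √(m² + p²)
x(97, 21) + q = √(21² + 97²) + 2435/9438 = √(441 + 9409) + 2435/9438 = √9850 + 2435/9438 = 5*√394 + 2435/9438 = 2435/9438 + 5*√394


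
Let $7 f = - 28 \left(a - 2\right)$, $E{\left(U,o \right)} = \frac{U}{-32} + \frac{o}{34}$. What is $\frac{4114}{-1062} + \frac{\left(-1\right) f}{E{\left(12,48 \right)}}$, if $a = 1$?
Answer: $- \frac{192967}{24957} \approx -7.732$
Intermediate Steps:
$E{\left(U,o \right)} = - \frac{U}{32} + \frac{o}{34}$ ($E{\left(U,o \right)} = U \left(- \frac{1}{32}\right) + o \frac{1}{34} = - \frac{U}{32} + \frac{o}{34}$)
$f = 4$ ($f = \frac{\left(-28\right) \left(1 - 2\right)}{7} = \frac{\left(-28\right) \left(-1\right)}{7} = \frac{1}{7} \cdot 28 = 4$)
$\frac{4114}{-1062} + \frac{\left(-1\right) f}{E{\left(12,48 \right)}} = \frac{4114}{-1062} + \frac{\left(-1\right) 4}{\left(- \frac{1}{32}\right) 12 + \frac{1}{34} \cdot 48} = 4114 \left(- \frac{1}{1062}\right) - \frac{4}{- \frac{3}{8} + \frac{24}{17}} = - \frac{2057}{531} - \frac{4}{\frac{141}{136}} = - \frac{2057}{531} - \frac{544}{141} = - \frac{192967}{24957}$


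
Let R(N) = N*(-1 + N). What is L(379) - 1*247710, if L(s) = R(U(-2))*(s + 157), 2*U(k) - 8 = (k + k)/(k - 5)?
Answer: -11767950/49 ≈ -2.4016e+5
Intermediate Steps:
U(k) = 4 + k/(-5 + k) (U(k) = 4 + ((k + k)/(k - 5))/2 = 4 + ((2*k)/(-5 + k))/2 = 4 + (2*k/(-5 + k))/2 = 4 + k/(-5 + k))
L(s) = 108330/49 + 690*s/49 (L(s) = ((5*(-4 - 2)/(-5 - 2))*(-1 + 5*(-4 - 2)/(-5 - 2)))*(s + 157) = ((5*(-6)/(-7))*(-1 + 5*(-6)/(-7)))*(157 + s) = ((5*(-⅐)*(-6))*(-1 + 5*(-⅐)*(-6)))*(157 + s) = (30*(-1 + 30/7)/7)*(157 + s) = ((30/7)*(23/7))*(157 + s) = 690*(157 + s)/49 = 108330/49 + 690*s/49)
L(379) - 1*247710 = (108330/49 + (690/49)*379) - 1*247710 = (108330/49 + 261510/49) - 247710 = 369840/49 - 247710 = -11767950/49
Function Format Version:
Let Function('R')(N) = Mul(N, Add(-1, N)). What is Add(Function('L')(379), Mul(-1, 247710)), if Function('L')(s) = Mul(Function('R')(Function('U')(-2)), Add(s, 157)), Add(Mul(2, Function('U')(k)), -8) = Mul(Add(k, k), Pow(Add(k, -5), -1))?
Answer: Rational(-11767950, 49) ≈ -2.4016e+5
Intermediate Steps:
Function('U')(k) = Add(4, Mul(k, Pow(Add(-5, k), -1))) (Function('U')(k) = Add(4, Mul(Rational(1, 2), Mul(Add(k, k), Pow(Add(k, -5), -1)))) = Add(4, Mul(Rational(1, 2), Mul(Mul(2, k), Pow(Add(-5, k), -1)))) = Add(4, Mul(Rational(1, 2), Mul(2, k, Pow(Add(-5, k), -1)))) = Add(4, Mul(k, Pow(Add(-5, k), -1))))
Function('L')(s) = Add(Rational(108330, 49), Mul(Rational(690, 49), s)) (Function('L')(s) = Mul(Mul(Mul(5, Pow(Add(-5, -2), -1), Add(-4, -2)), Add(-1, Mul(5, Pow(Add(-5, -2), -1), Add(-4, -2)))), Add(s, 157)) = Mul(Mul(Mul(5, Pow(-7, -1), -6), Add(-1, Mul(5, Pow(-7, -1), -6))), Add(157, s)) = Mul(Mul(Mul(5, Rational(-1, 7), -6), Add(-1, Mul(5, Rational(-1, 7), -6))), Add(157, s)) = Mul(Mul(Rational(30, 7), Add(-1, Rational(30, 7))), Add(157, s)) = Mul(Mul(Rational(30, 7), Rational(23, 7)), Add(157, s)) = Mul(Rational(690, 49), Add(157, s)) = Add(Rational(108330, 49), Mul(Rational(690, 49), s)))
Add(Function('L')(379), Mul(-1, 247710)) = Add(Add(Rational(108330, 49), Mul(Rational(690, 49), 379)), Mul(-1, 247710)) = Add(Add(Rational(108330, 49), Rational(261510, 49)), -247710) = Add(Rational(369840, 49), -247710) = Rational(-11767950, 49)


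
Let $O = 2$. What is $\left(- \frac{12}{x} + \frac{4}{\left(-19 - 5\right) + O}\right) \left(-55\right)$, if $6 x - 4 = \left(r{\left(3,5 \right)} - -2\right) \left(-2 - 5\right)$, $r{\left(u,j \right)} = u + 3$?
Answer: $- \frac{860}{13} \approx -66.154$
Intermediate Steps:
$r{\left(u,j \right)} = 3 + u$
$x = - \frac{26}{3}$ ($x = \frac{2}{3} + \frac{\left(\left(3 + 3\right) - -2\right) \left(-2 - 5\right)}{6} = \frac{2}{3} + \frac{\left(6 + 2\right) \left(-7\right)}{6} = \frac{2}{3} + \frac{8 \left(-7\right)}{6} = \frac{2}{3} + \frac{1}{6} \left(-56\right) = \frac{2}{3} - \frac{28}{3} = - \frac{26}{3} \approx -8.6667$)
$\left(- \frac{12}{x} + \frac{4}{\left(-19 - 5\right) + O}\right) \left(-55\right) = \left(- \frac{12}{- \frac{26}{3}} + \frac{4}{\left(-19 - 5\right) + 2}\right) \left(-55\right) = \left(\left(-12\right) \left(- \frac{3}{26}\right) + \frac{4}{-24 + 2}\right) \left(-55\right) = \left(\frac{18}{13} + \frac{4}{-22}\right) \left(-55\right) = \left(\frac{18}{13} + 4 \left(- \frac{1}{22}\right)\right) \left(-55\right) = \left(\frac{18}{13} - \frac{2}{11}\right) \left(-55\right) = \frac{172}{143} \left(-55\right) = - \frac{860}{13}$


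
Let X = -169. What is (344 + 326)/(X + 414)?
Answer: 134/49 ≈ 2.7347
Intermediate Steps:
(344 + 326)/(X + 414) = (344 + 326)/(-169 + 414) = 670/245 = 670*(1/245) = 134/49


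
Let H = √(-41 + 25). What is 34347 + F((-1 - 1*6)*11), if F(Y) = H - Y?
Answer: 34424 + 4*I ≈ 34424.0 + 4.0*I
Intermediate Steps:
H = 4*I (H = √(-16) = 4*I ≈ 4.0*I)
F(Y) = -Y + 4*I (F(Y) = 4*I - Y = -Y + 4*I)
34347 + F((-1 - 1*6)*11) = 34347 + (-(-1 - 1*6)*11 + 4*I) = 34347 + (-(-1 - 6)*11 + 4*I) = 34347 + (-(-7)*11 + 4*I) = 34347 + (-1*(-77) + 4*I) = 34347 + (77 + 4*I) = 34424 + 4*I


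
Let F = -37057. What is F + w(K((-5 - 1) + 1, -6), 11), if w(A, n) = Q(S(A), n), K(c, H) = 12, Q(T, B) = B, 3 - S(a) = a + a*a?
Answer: -37046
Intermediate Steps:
S(a) = 3 - a - a² (S(a) = 3 - (a + a*a) = 3 - (a + a²) = 3 + (-a - a²) = 3 - a - a²)
w(A, n) = n
F + w(K((-5 - 1) + 1, -6), 11) = -37057 + 11 = -37046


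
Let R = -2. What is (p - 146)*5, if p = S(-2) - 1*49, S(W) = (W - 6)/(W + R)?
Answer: -965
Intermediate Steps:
S(W) = (-6 + W)/(-2 + W) (S(W) = (W - 6)/(W - 2) = (-6 + W)/(-2 + W))
p = -47 (p = (-6 - 2)/(-2 - 2) - 1*49 = -8/(-4) - 49 = -¼*(-8) - 49 = 2 - 49 = -47)
(p - 146)*5 = (-47 - 146)*5 = -193*5 = -965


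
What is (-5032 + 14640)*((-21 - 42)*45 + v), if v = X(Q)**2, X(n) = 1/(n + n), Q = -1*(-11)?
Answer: -3295877878/121 ≈ -2.7239e+7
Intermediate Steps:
Q = 11
X(n) = 1/(2*n)
v = 1/484 (v = ((1/2)/11)**2 = ((1/2)*(1/11))**2 = (1/22)**2 = 1/484 ≈ 0.0020661)
(-5032 + 14640)*((-21 - 42)*45 + v) = (-5032 + 14640)*((-21 - 42)*45 + 1/484) = 9608*(-63*45 + 1/484) = 9608*(-2835 + 1/484) = 9608*(-1372139/484) = -3295877878/121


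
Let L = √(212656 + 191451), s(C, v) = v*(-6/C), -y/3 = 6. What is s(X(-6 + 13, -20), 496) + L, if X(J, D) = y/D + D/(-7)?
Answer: -208320/263 + √404107 ≈ -156.40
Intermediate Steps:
y = -18 (y = -3*6 = -18)
X(J, D) = -18/D - D/7 (X(J, D) = -18/D + D/(-7) = -18/D + D*(-⅐) = -18/D - D/7)
s(C, v) = -6*v/C
L = √404107 ≈ 635.69
s(X(-6 + 13, -20), 496) + L = -6*496/(-18/(-20) - ⅐*(-20)) + √404107 = -6*496/(-18*(-1/20) + 20/7) + √404107 = -6*496/(9/10 + 20/7) + √404107 = -6*496/263/70 + √404107 = -6*496*70/263 + √404107 = -208320/263 + √404107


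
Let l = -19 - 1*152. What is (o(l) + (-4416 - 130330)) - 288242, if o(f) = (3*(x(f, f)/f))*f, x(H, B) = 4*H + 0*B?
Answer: -425040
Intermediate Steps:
x(H, B) = 4*H (x(H, B) = 4*H + 0 = 4*H)
l = -171 (l = -19 - 152 = -171)
o(f) = 12*f (o(f) = (3*((4*f)/f))*f = (3*4)*f = 12*f)
(o(l) + (-4416 - 130330)) - 288242 = (12*(-171) + (-4416 - 130330)) - 288242 = (-2052 - 134746) - 288242 = -136798 - 288242 = -425040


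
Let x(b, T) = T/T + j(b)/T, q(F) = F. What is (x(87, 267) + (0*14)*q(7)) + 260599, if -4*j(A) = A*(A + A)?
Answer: 46384277/178 ≈ 2.6059e+5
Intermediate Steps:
j(A) = -A²/2 (j(A) = -A*(A + A)/4 = -A*2*A/4 = -A²/2)
x(b, T) = 1 - b²/(2*T) (x(b, T) = T/T + (-b²/2)/T = 1 - b²/(2*T))
(x(87, 267) + (0*14)*q(7)) + 260599 = ((267 - ½*87²)/267 + (0*14)*7) + 260599 = ((267 - ½*7569)/267 + 0*7) + 260599 = ((267 - 7569/2)/267 + 0) + 260599 = ((1/267)*(-7035/2) + 0) + 260599 = (-2345/178 + 0) + 260599 = -2345/178 + 260599 = 46384277/178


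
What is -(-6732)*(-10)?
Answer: -67320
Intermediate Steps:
-(-6732)*(-10) = -17*3960 = -67320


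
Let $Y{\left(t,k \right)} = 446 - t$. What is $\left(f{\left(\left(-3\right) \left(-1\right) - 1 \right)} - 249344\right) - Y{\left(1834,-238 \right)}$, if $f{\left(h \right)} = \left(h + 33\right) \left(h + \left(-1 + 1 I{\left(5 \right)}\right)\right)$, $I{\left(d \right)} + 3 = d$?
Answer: $-247851$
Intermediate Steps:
$I{\left(d \right)} = -3 + d$
$f{\left(h \right)} = \left(1 + h\right) \left(33 + h\right)$ ($f{\left(h \right)} = \left(h + 33\right) \left(h - \left(1 - \left(-3 + 5\right)\right)\right) = \left(33 + h\right) \left(h + \left(-1 + 1 \cdot 2\right)\right) = \left(33 + h\right) \left(h + \left(-1 + 2\right)\right) = \left(33 + h\right) \left(h + 1\right) = \left(33 + h\right) \left(1 + h\right) = \left(1 + h\right) \left(33 + h\right)$)
$\left(f{\left(\left(-3\right) \left(-1\right) - 1 \right)} - 249344\right) - Y{\left(1834,-238 \right)} = \left(\left(33 + \left(\left(-3\right) \left(-1\right) - 1\right)^{2} + 34 \left(\left(-3\right) \left(-1\right) - 1\right)\right) - 249344\right) - \left(446 - 1834\right) = \left(\left(33 + \left(3 - 1\right)^{2} + 34 \left(3 - 1\right)\right) - 249344\right) - \left(446 - 1834\right) = \left(\left(33 + 2^{2} + 34 \cdot 2\right) - 249344\right) - -1388 = \left(\left(33 + 4 + 68\right) - 249344\right) + 1388 = \left(105 - 249344\right) + 1388 = -249239 + 1388 = -247851$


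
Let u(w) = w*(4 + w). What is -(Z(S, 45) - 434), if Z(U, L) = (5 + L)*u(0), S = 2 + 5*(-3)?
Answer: 434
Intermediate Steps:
S = -13 (S = 2 - 15 = -13)
Z(U, L) = 0 (Z(U, L) = (5 + L)*(0*(4 + 0)) = (5 + L)*(0*4) = (5 + L)*0 = 0)
-(Z(S, 45) - 434) = -(0 - 434) = -1*(-434) = 434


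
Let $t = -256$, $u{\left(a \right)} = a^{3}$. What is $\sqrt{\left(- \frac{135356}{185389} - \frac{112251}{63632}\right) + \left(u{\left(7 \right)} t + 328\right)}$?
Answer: $\frac{i \sqrt{760887141519246277215563}}{2949168212} \approx 295.77 i$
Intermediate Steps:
$\sqrt{\left(- \frac{135356}{185389} - \frac{112251}{63632}\right) + \left(u{\left(7 \right)} t + 328\right)} = \sqrt{\left(- \frac{135356}{185389} - \frac{112251}{63632}\right) + \left(7^{3} \left(-256\right) + 328\right)} = \sqrt{\left(\left(-135356\right) \frac{1}{185389} - \frac{112251}{63632}\right) + \left(343 \left(-256\right) + 328\right)} = \sqrt{\left(- \frac{135356}{185389} - \frac{112251}{63632}\right) + \left(-87808 + 328\right)} = \sqrt{- \frac{29423073631}{11796672848} - 87480} = \sqrt{- \frac{1032002363816671}{11796672848}} = \frac{i \sqrt{760887141519246277215563}}{2949168212}$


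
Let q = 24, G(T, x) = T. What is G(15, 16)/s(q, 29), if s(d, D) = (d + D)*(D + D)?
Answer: 15/3074 ≈ 0.0048796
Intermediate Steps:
s(d, D) = 2*D*(D + d) (s(d, D) = (D + d)*(2*D) = 2*D*(D + d))
G(15, 16)/s(q, 29) = 15/((2*29*(29 + 24))) = 15/((2*29*53)) = 15/3074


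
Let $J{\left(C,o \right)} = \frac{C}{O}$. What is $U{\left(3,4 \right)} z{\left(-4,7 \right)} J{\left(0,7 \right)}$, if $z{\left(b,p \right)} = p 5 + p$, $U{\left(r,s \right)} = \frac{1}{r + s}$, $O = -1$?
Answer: $0$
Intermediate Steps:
$z{\left(b,p \right)} = 6 p$ ($z{\left(b,p \right)} = 5 p + p = 6 p$)
$J{\left(C,o \right)} = - C$ ($J{\left(C,o \right)} = \frac{C}{-1} = C \left(-1\right) = - C$)
$U{\left(3,4 \right)} z{\left(-4,7 \right)} J{\left(0,7 \right)} = \frac{6 \cdot 7}{3 + 4} \left(\left(-1\right) 0\right) = \frac{1}{7} \cdot 42 \cdot 0 = 6 \cdot 0 = 0$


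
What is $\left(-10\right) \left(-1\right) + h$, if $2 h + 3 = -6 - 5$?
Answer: $3$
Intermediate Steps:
$h = -7$ ($h = - \frac{3}{2} + \frac{-6 - 5}{2} = - \frac{3}{2} + \frac{1}{2} \left(-11\right) = - \frac{3}{2} - \frac{11}{2} = -7$)
$\left(-10\right) \left(-1\right) + h = \left(-10\right) \left(-1\right) - 7 = 10 - 7 = 3$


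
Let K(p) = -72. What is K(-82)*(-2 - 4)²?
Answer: -2592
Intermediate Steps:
K(-82)*(-2 - 4)² = -72*(-2 - 4)² = -72*(-6)² = -72*36 = -2592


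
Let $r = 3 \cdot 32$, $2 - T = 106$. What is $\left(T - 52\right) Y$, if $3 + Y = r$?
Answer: $-14508$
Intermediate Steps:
$T = -104$ ($T = 2 - 106 = -104$)
$r = 96$
$Y = 93$ ($Y = -3 + 96 = 93$)
$\left(T - 52\right) Y = \left(-104 - 52\right) 93 = \left(-156\right) 93 = -14508$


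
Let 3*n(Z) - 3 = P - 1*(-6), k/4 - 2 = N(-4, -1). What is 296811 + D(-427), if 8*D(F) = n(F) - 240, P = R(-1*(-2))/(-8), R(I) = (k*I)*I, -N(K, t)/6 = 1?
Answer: 7122761/24 ≈ 2.9678e+5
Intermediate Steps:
N(K, t) = -6 (N(K, t) = -6*1 = -6)
k = -16 (k = 8 + 4*(-6) = 8 - 24 = -16)
R(I) = -16*I**2 (R(I) = (-16*I)*I = -16*I**2)
P = 8 (P = -16*(-1*(-2))**2/(-8) = -16*2**2*(-1/8) = -16*4*(-1/8) = -64*(-1/8) = 8)
n(Z) = 17/3 (n(Z) = 1 + (8 - 1*(-6))/3 = 1 + (8 + 6)/3 = 1 + (1/3)*14 = 1 + 14/3 = 17/3)
D(F) = -703/24 (D(F) = (17/3 - 240)/8 = (1/8)*(-703/3) = -703/24)
296811 + D(-427) = 296811 - 703/24 = 7122761/24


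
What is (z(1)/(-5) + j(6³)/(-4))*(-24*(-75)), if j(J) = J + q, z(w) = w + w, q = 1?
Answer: -98370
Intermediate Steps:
z(w) = 2*w
j(J) = 1 + J (j(J) = J + 1 = 1 + J)
(z(1)/(-5) + j(6³)/(-4))*(-24*(-75)) = ((2*1)/(-5) + (1 + 6³)/(-4))*(-24*(-75)) = (2*(-⅕) + (1 + 216)*(-¼))*1800 = (-⅖ + 217*(-¼))*1800 = (-⅖ - 217/4)*1800 = -1093/20*1800 = -98370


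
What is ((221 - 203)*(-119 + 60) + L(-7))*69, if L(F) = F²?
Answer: -69897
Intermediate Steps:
((221 - 203)*(-119 + 60) + L(-7))*69 = ((221 - 203)*(-119 + 60) + (-7)²)*69 = (18*(-59) + 49)*69 = (-1062 + 49)*69 = -1013*69 = -69897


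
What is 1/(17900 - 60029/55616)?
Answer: 55616/995466371 ≈ 5.5869e-5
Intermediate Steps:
1/(17900 - 60029/55616) = 1/(995466371/55616) = 55616/995466371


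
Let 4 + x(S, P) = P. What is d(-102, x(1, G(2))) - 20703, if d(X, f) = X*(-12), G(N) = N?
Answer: -19479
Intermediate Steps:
x(S, P) = -4 + P
d(X, f) = -12*X
d(-102, x(1, G(2))) - 20703 = -12*(-102) - 20703 = 1224 - 20703 = -19479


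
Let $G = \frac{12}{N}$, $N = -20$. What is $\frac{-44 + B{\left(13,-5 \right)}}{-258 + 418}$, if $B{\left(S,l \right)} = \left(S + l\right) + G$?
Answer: $- \frac{183}{800} \approx -0.22875$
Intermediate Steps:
$G = - \frac{3}{5}$ ($G = \frac{12}{-20} = 12 \left(- \frac{1}{20}\right) = - \frac{3}{5} \approx -0.6$)
$B{\left(S,l \right)} = - \frac{3}{5} + S + l$ ($B{\left(S,l \right)} = \left(S + l\right) - \frac{3}{5} = - \frac{3}{5} + S + l$)
$\frac{-44 + B{\left(13,-5 \right)}}{-258 + 418} = \frac{-44 - - \frac{37}{5}}{-258 + 418} = \frac{-44 + \frac{37}{5}}{160} = \left(- \frac{183}{5}\right) \frac{1}{160} = - \frac{183}{800}$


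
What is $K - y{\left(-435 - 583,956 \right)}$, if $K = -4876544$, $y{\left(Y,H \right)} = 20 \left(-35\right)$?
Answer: $-4875844$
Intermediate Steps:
$y{\left(Y,H \right)} = -700$
$K - y{\left(-435 - 583,956 \right)} = -4876544 - -700 = -4876544 + 700 = -4875844$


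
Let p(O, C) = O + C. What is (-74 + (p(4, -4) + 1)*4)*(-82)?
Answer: 5740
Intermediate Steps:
p(O, C) = C + O
(-74 + (p(4, -4) + 1)*4)*(-82) = (-74 + ((-4 + 4) + 1)*4)*(-82) = (-74 + (0 + 1)*4)*(-82) = (-74 + 1*4)*(-82) = (-74 + 4)*(-82) = -70*(-82) = 5740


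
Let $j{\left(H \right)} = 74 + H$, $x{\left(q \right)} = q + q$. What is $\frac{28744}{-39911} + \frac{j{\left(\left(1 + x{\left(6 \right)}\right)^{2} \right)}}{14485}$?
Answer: $- \frac{406658467}{578110835} \approx -0.70343$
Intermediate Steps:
$x{\left(q \right)} = 2 q$
$\frac{28744}{-39911} + \frac{j{\left(\left(1 + x{\left(6 \right)}\right)^{2} \right)}}{14485} = \frac{28744}{-39911} + \frac{74 + \left(1 + 2 \cdot 6\right)^{2}}{14485} = 28744 \left(- \frac{1}{39911}\right) + \left(74 + \left(1 + 12\right)^{2}\right) \frac{1}{14485} = - \frac{28744}{39911} + \left(74 + 13^{2}\right) \frac{1}{14485} = - \frac{28744}{39911} + \left(74 + 169\right) \frac{1}{14485} = - \frac{28744}{39911} + 243 \cdot \frac{1}{14485} = - \frac{28744}{39911} + \frac{243}{14485} = - \frac{406658467}{578110835}$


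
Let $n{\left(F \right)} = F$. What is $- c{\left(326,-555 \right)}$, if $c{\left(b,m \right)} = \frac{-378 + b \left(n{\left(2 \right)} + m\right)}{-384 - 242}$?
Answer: $- \frac{90328}{313} \approx -288.59$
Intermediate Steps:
$c{\left(b,m \right)} = \frac{189}{313} - \frac{b \left(2 + m\right)}{626}$ ($c{\left(b,m \right)} = \frac{-378 + b \left(2 + m\right)}{-384 - 242} = \frac{-378 + b \left(2 + m\right)}{-626} = \left(-378 + b \left(2 + m\right)\right) \left(- \frac{1}{626}\right) = \frac{189}{313} - \frac{b \left(2 + m\right)}{626}$)
$- c{\left(326,-555 \right)} = - (\frac{189}{313} - \frac{326}{313} - \frac{163}{313} \left(-555\right)) = - (\frac{189}{313} - \frac{326}{313} + \frac{90465}{313}) = \left(-1\right) \frac{90328}{313} = - \frac{90328}{313}$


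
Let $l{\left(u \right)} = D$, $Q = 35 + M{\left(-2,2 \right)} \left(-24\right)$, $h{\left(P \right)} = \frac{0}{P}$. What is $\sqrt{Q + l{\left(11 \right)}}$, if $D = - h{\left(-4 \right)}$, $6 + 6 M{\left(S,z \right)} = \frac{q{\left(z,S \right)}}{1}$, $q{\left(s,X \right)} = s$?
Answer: $\sqrt{51} \approx 7.1414$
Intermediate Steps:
$M{\left(S,z \right)} = -1 + \frac{z}{6}$ ($M{\left(S,z \right)} = -1 + \frac{z 1^{-1}}{6} = -1 + \frac{z 1}{6} = -1 + \frac{z}{6}$)
$h{\left(P \right)} = 0$
$D = 0$ ($D = \left(-1\right) 0 = 0$)
$Q = 51$ ($Q = 35 + \left(-1 + \frac{1}{6} \cdot 2\right) \left(-24\right) = 35 + \left(-1 + \frac{1}{3}\right) \left(-24\right) = 35 - -16 = 35 + 16 = 51$)
$l{\left(u \right)} = 0$
$\sqrt{Q + l{\left(11 \right)}} = \sqrt{51 + 0} = \sqrt{51}$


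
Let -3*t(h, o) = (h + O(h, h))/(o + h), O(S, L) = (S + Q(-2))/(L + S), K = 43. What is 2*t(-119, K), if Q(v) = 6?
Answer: -9403/9044 ≈ -1.0397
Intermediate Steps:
O(S, L) = (6 + S)/(L + S) (O(S, L) = (S + 6)/(L + S) = (6 + S)/(L + S))
t(h, o) = -(h + (6 + h)/(2*h))/(3*(h + o)) (t(h, o) = -(h + (6 + h)/(h + h))/(3*(o + h)) = -(h + (6 + h)/((2*h)))/(3*(h + o)) = -(h + (1/(2*h))*(6 + h))/(3*(h + o)) = -(h + (6 + h)/(2*h))/(3*(h + o)))
2*t(-119, K) = 2*((⅙)*(-6 - 1*(-119) - 2*(-119)²)/(-119*(-119 + 43))) = 2*((⅙)*(-1/119)*(-6 + 119 - 2*14161)/(-76)) = 2*((⅙)*(-1/119)*(-1/76)*(-6 + 119 - 28322)) = 2*((⅙)*(-1/119)*(-1/76)*(-28209)) = 2*(-9403/18088) = -9403/9044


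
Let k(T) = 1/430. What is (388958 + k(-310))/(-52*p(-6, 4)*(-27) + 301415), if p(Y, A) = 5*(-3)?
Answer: 167251941/120552650 ≈ 1.3874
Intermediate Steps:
p(Y, A) = -15
k(T) = 1/430
(388958 + k(-310))/(-52*p(-6, 4)*(-27) + 301415) = (388958 + 1/430)/(-52*(-15)*(-27) + 301415) = 167251941/(430*(780*(-27) + 301415)) = 167251941/(430*(-21060 + 301415)) = (167251941/430)/280355 = (167251941/430)*(1/280355) = 167251941/120552650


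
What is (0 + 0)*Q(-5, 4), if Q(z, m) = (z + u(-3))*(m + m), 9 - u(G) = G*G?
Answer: 0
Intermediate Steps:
u(G) = 9 - G² (u(G) = 9 - G*G = 9 - G²)
Q(z, m) = 2*m*z (Q(z, m) = (z + (9 - 1*(-3)²))*(m + m) = (z + (9 - 1*9))*(2*m) = (z + (9 - 9))*(2*m) = (z + 0)*(2*m) = z*(2*m) = 2*m*z)
(0 + 0)*Q(-5, 4) = (0 + 0)*(2*4*(-5)) = 0*(-40) = 0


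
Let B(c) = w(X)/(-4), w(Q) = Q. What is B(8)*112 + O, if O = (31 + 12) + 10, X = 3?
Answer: -31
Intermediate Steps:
B(c) = -3/4 (B(c) = 3/(-4) = 3*(-1/4) = -3/4)
O = 53 (O = 43 + 10 = 53)
B(8)*112 + O = -3/4*112 + 53 = -84 + 53 = -31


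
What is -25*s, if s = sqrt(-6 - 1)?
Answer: -25*I*sqrt(7) ≈ -66.144*I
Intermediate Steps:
s = I*sqrt(7) (s = sqrt(-7) = I*sqrt(7) ≈ 2.6458*I)
-25*s = -25*I*sqrt(7)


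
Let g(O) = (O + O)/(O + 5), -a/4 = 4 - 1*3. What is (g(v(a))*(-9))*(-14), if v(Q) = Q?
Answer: -1008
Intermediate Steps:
a = -4 (a = -4*(4 - 1*3) = -4*(4 - 3) = -4*1 = -4)
g(O) = 2*O/(5 + O) (g(O) = (2*O)/(5 + O) = 2*O/(5 + O))
(g(v(a))*(-9))*(-14) = ((2*(-4)/(5 - 4))*(-9))*(-14) = ((2*(-4)/1)*(-9))*(-14) = ((2*(-4)*1)*(-9))*(-14) = -8*(-9)*(-14) = 72*(-14) = -1008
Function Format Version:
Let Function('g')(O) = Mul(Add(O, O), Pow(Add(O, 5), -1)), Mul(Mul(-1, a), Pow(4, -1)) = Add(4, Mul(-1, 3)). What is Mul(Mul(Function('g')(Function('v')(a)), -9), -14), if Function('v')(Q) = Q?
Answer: -1008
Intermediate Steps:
a = -4 (a = Mul(-4, Add(4, Mul(-1, 3))) = Mul(-4, Add(4, -3)) = Mul(-4, 1) = -4)
Function('g')(O) = Mul(2, O, Pow(Add(5, O), -1)) (Function('g')(O) = Mul(Mul(2, O), Pow(Add(5, O), -1)) = Mul(2, O, Pow(Add(5, O), -1)))
Mul(Mul(Function('g')(Function('v')(a)), -9), -14) = Mul(Mul(Mul(2, -4, Pow(Add(5, -4), -1)), -9), -14) = Mul(Mul(Mul(2, -4, Pow(1, -1)), -9), -14) = Mul(Mul(Mul(2, -4, 1), -9), -14) = Mul(Mul(-8, -9), -14) = Mul(72, -14) = -1008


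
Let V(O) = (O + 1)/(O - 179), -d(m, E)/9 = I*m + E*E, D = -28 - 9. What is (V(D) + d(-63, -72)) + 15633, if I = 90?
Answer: 120043/6 ≈ 20007.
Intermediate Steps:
D = -37
d(m, E) = -810*m - 9*E² (d(m, E) = -9*(90*m + E*E) = -9*(90*m + E²) = -9*(E² + 90*m) = -810*m - 9*E²)
V(O) = (1 + O)/(-179 + O)
(V(D) + d(-63, -72)) + 15633 = ((1 - 37)/(-179 - 37) + (-810*(-63) - 9*(-72)²)) + 15633 = (-36/(-216) + (51030 - 9*5184)) + 15633 = (-1/216*(-36) + (51030 - 46656)) + 15633 = (⅙ + 4374) + 15633 = 26245/6 + 15633 = 120043/6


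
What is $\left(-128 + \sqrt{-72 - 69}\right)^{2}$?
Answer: $\left(128 - i \sqrt{141}\right)^{2} \approx 16243.0 - 3039.8 i$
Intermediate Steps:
$\left(-128 + \sqrt{-72 - 69}\right)^{2} = \left(-128 + \sqrt{-141}\right)^{2} = \left(-128 + i \sqrt{141}\right)^{2}$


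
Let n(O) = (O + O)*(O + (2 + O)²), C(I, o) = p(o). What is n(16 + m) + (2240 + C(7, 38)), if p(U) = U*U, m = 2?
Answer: 18732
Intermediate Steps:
p(U) = U²
C(I, o) = o²
n(O) = 2*O*(O + (2 + O)²) (n(O) = (2*O)*(O + (2 + O)²) = 2*O*(O + (2 + O)²))
n(16 + m) + (2240 + C(7, 38)) = 2*(16 + 2)*((16 + 2) + (2 + (16 + 2))²) + (2240 + 38²) = 2*18*(18 + (2 + 18)²) + (2240 + 1444) = 2*18*(18 + 20²) + 3684 = 2*18*(18 + 400) + 3684 = 2*18*418 + 3684 = 15048 + 3684 = 18732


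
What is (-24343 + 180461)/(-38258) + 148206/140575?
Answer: -8138111351/2689059175 ≈ -3.0264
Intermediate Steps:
(-24343 + 180461)/(-38258) + 148206/140575 = 156118*(-1/38258) + 148206*(1/140575) = -78059/19129 + 148206/140575 = -8138111351/2689059175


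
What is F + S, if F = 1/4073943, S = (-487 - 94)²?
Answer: 1375204273024/4073943 ≈ 3.3756e+5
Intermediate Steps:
S = 337561 (S = (-581)² = 337561)
F = 1/4073943 ≈ 2.4546e-7
F + S = 1/4073943 + 337561 = 1375204273024/4073943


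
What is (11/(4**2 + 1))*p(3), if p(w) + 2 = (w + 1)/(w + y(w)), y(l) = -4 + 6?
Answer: -66/85 ≈ -0.77647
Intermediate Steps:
y(l) = 2
p(w) = -2 + (1 + w)/(2 + w) (p(w) = -2 + (w + 1)/(w + 2) = -2 + (1 + w)/(2 + w))
(11/(4**2 + 1))*p(3) = (11/(4**2 + 1))*((-3 - 1*3)/(2 + 3)) = (11/(16 + 1))*((-3 - 3)/5) = (11/17)*((1/5)*(-6)) = ((1/17)*11)*(-6/5) = (11/17)*(-6/5) = -66/85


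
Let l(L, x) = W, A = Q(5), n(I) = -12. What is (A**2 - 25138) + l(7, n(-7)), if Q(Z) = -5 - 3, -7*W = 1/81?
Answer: -14216959/567 ≈ -25074.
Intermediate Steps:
W = -1/567 (W = -1/7/81 = -1/7*1/81 = -1/567 ≈ -0.0017637)
Q(Z) = -8
A = -8
l(L, x) = -1/567
(A**2 - 25138) + l(7, n(-7)) = ((-8)**2 - 25138) - 1/567 = (64 - 25138) - 1/567 = -25074 - 1/567 = -14216959/567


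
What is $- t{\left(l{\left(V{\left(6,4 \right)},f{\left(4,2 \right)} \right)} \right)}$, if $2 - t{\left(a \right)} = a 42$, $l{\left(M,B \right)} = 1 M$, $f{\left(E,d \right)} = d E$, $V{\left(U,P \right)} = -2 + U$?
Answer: $166$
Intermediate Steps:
$f{\left(E,d \right)} = E d$
$l{\left(M,B \right)} = M$
$t{\left(a \right)} = 2 - 42 a$ ($t{\left(a \right)} = 2 - a 42 = 2 - 42 a$)
$- t{\left(l{\left(V{\left(6,4 \right)},f{\left(4,2 \right)} \right)} \right)} = - (2 - 42 \left(-2 + 6\right)) = - (2 - 168) = \left(-1\right) \left(-166\right) = 166$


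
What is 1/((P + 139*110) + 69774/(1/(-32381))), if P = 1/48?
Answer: -48/108448156991 ≈ -4.4261e-10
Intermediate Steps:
P = 1/48 ≈ 0.020833
1/((P + 139*110) + 69774/(1/(-32381))) = 1/((1/48 + 139*110) + 69774/(1/(-32381))) = 1/((1/48 + 15290) + 69774/(-1/32381)) = 1/(733921/48 + 69774*(-32381)) = 1/(733921/48 - 2259351894) = 1/(-108448156991/48) = -48/108448156991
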